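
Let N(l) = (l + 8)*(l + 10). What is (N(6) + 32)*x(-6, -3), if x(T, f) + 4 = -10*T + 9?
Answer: 16640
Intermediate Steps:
N(l) = (8 + l)*(10 + l)
x(T, f) = 5 - 10*T (x(T, f) = -4 + (-10*T + 9) = -4 + (9 - 10*T) = 5 - 10*T)
(N(6) + 32)*x(-6, -3) = ((80 + 6**2 + 18*6) + 32)*(5 - 10*(-6)) = ((80 + 36 + 108) + 32)*(5 + 60) = (224 + 32)*65 = 256*65 = 16640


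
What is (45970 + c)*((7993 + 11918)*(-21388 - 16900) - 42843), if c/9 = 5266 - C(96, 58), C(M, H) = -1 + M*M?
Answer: -7951019655519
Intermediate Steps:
C(M, H) = -1 + M²
c = -35541 (c = 9*(5266 - (-1 + 96²)) = 9*(5266 - (-1 + 9216)) = 9*(5266 - 1*9215) = 9*(5266 - 9215) = 9*(-3949) = -35541)
(45970 + c)*((7993 + 11918)*(-21388 - 16900) - 42843) = (45970 - 35541)*((7993 + 11918)*(-21388 - 16900) - 42843) = 10429*(19911*(-38288) - 42843) = 10429*(-762352368 - 42843) = 10429*(-762395211) = -7951019655519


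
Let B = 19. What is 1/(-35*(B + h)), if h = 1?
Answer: -1/700 ≈ -0.0014286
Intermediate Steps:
1/(-35*(B + h)) = 1/(-35*(19 + 1)) = 1/(-35*20) = 1/(-700) = -1/700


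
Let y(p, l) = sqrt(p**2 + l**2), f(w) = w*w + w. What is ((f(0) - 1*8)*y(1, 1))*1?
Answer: -8*sqrt(2) ≈ -11.314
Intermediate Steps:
f(w) = w + w**2 (f(w) = w**2 + w = w + w**2)
y(p, l) = sqrt(l**2 + p**2)
((f(0) - 1*8)*y(1, 1))*1 = ((0*(1 + 0) - 1*8)*sqrt(1**2 + 1**2))*1 = ((0*1 - 8)*sqrt(1 + 1))*1 = ((0 - 8)*sqrt(2))*1 = -8*sqrt(2)*1 = -8*sqrt(2)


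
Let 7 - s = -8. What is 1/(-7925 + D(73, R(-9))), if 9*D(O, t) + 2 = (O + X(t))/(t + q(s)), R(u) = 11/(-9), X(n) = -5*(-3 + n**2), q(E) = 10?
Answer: -6399/50706974 ≈ -0.00012620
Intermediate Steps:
s = 15 (s = 7 - 1*(-8) = 7 + 8 = 15)
X(n) = 15 - 5*n**2
R(u) = -11/9 (R(u) = 11*(-1/9) = -11/9)
D(O, t) = -2/9 + (15 + O - 5*t**2)/(9*(10 + t)) (D(O, t) = -2/9 + ((O + (15 - 5*t**2))/(t + 10))/9 = -2/9 + ((15 + O - 5*t**2)/(10 + t))/9 = -2/9 + (15 + O - 5*t**2)/(9*(10 + t)))
1/(-7925 + D(73, R(-9))) = 1/(-7925 + (-5 + 73 - 5*(-11/9)**2 - 2*(-11/9))/(9*(10 - 11/9))) = 1/(-7925 + (-5 + 73 - 5*121/81 + 22/9)/(9*(79/9))) = 1/(-7925 + (1/9)*(9/79)*(-5 + 73 - 605/81 + 22/9)) = 1/(-7925 + (1/9)*(9/79)*(5101/81)) = 1/(-7925 + 5101/6399) = 1/(-50706974/6399) = -6399/50706974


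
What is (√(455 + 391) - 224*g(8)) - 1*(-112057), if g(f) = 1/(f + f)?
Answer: 112043 + 3*√94 ≈ 1.1207e+5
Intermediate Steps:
g(f) = 1/(2*f)
(√(455 + 391) - 224*g(8)) - 1*(-112057) = (√(455 + 391) - 112/8) - 1*(-112057) = (√846 - 112/8) + 112057 = (3*√94 - 224*1/16) + 112057 = (3*√94 - 14) + 112057 = (-14 + 3*√94) + 112057 = 112043 + 3*√94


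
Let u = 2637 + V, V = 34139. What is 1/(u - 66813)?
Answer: -1/30037 ≈ -3.3292e-5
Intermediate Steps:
u = 36776 (u = 2637 + 34139 = 36776)
1/(u - 66813) = 1/(36776 - 66813) = 1/(-30037) = -1/30037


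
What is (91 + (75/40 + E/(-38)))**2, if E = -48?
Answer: 204747481/23104 ≈ 8862.0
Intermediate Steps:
(91 + (75/40 + E/(-38)))**2 = (91 + (75/40 - 48/(-38)))**2 = (91 + (75*(1/40) - 48*(-1/38)))**2 = (91 + (15/8 + 24/19))**2 = (91 + 477/152)**2 = (14309/152)**2 = 204747481/23104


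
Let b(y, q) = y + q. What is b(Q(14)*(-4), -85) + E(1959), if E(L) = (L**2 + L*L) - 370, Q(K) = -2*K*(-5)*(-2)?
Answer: 7676027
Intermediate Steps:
Q(K) = -20*K (Q(K) = -(-10)*K*(-2) = (10*K)*(-2) = -20*K)
b(y, q) = q + y
E(L) = -370 + 2*L**2 (E(L) = (L**2 + L**2) - 370 = 2*L**2 - 370 = -370 + 2*L**2)
b(Q(14)*(-4), -85) + E(1959) = (-85 - 20*14*(-4)) + (-370 + 2*1959**2) = (-85 - 280*(-4)) + (-370 + 2*3837681) = (-85 + 1120) + (-370 + 7675362) = 1035 + 7674992 = 7676027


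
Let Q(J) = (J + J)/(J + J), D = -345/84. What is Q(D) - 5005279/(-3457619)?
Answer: 8462898/3457619 ≈ 2.4476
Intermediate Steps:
D = -115/28 (D = -345*1/84 = -115/28 ≈ -4.1071)
Q(J) = 1 (Q(J) = (2*J)/((2*J)) = (2*J)*(1/(2*J)) = 1)
Q(D) - 5005279/(-3457619) = 1 - 5005279/(-3457619) = 1 - 5005279*(-1/3457619) = 1 + 5005279/3457619 = 8462898/3457619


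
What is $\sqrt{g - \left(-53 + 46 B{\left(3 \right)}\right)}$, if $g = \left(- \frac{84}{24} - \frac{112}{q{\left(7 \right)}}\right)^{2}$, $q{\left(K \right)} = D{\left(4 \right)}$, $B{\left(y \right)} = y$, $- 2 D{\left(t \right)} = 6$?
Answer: $\frac{\sqrt{38149}}{6} \approx 32.553$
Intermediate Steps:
$D{\left(t \right)} = -3$ ($D{\left(t \right)} = \left(- \frac{1}{2}\right) 6 = -3$)
$q{\left(K \right)} = -3$
$g = \frac{41209}{36}$ ($g = \left(- \frac{84}{24} - \frac{112}{-3}\right)^{2} = \left(\left(-84\right) \frac{1}{24} - - \frac{112}{3}\right)^{2} = \left(- \frac{7}{2} + \frac{112}{3}\right)^{2} = \left(\frac{203}{6}\right)^{2} = \frac{41209}{36} \approx 1144.7$)
$\sqrt{g - \left(-53 + 46 B{\left(3 \right)}\right)} = \sqrt{\frac{41209}{36} + \left(\left(-46\right) 3 + 53\right)} = \sqrt{\frac{41209}{36} + \left(-138 + 53\right)} = \sqrt{\frac{41209}{36} - 85} = \sqrt{\frac{38149}{36}} = \frac{\sqrt{38149}}{6}$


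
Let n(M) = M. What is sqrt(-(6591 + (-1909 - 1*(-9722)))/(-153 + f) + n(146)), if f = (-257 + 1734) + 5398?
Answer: 4*sqrt(101566059)/3361 ≈ 11.994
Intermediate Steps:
f = 6875 (f = 1477 + 5398 = 6875)
sqrt(-(6591 + (-1909 - 1*(-9722)))/(-153 + f) + n(146)) = sqrt(-(6591 + (-1909 - 1*(-9722)))/(-153 + 6875) + 146) = sqrt(-(6591 + (-1909 + 9722))/6722 + 146) = sqrt(-(6591 + 7813)/6722 + 146) = sqrt(-14404/6722 + 146) = sqrt(-1*7202/3361 + 146) = sqrt(-7202/3361 + 146) = sqrt(483504/3361) = 4*sqrt(101566059)/3361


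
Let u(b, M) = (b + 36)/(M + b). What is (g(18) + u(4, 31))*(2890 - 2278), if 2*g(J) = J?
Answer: 43452/7 ≈ 6207.4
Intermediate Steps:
u(b, M) = (36 + b)/(M + b)
g(J) = J/2
(g(18) + u(4, 31))*(2890 - 2278) = ((½)*18 + (36 + 4)/(31 + 4))*(2890 - 2278) = (9 + 40/35)*612 = (9 + (1/35)*40)*612 = (9 + 8/7)*612 = (71/7)*612 = 43452/7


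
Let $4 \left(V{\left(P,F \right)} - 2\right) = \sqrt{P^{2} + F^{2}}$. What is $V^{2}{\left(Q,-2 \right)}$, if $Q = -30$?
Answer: $\frac{\left(4 + \sqrt{226}\right)^{2}}{4} \approx 90.567$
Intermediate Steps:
$V{\left(P,F \right)} = 2 + \frac{\sqrt{F^{2} + P^{2}}}{4}$ ($V{\left(P,F \right)} = 2 + \frac{\sqrt{P^{2} + F^{2}}}{4} = 2 + \frac{\sqrt{F^{2} + P^{2}}}{4}$)
$V^{2}{\left(Q,-2 \right)} = \left(2 + \frac{\sqrt{\left(-2\right)^{2} + \left(-30\right)^{2}}}{4}\right)^{2} = \left(2 + \frac{\sqrt{4 + 900}}{4}\right)^{2} = \left(2 + \frac{\sqrt{904}}{4}\right)^{2} = \left(2 + \frac{2 \sqrt{226}}{4}\right)^{2} = \left(2 + \frac{\sqrt{226}}{2}\right)^{2}$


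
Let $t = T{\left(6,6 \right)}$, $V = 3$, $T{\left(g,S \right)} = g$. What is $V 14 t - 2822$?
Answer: $-2570$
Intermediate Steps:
$t = 6$
$V 14 t - 2822 = 3 \cdot 14 \cdot 6 - 2822 = 42 \cdot 6 - 2822 = 252 - 2822 = -2570$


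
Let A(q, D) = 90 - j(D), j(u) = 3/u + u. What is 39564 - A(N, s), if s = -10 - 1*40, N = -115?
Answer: 1971197/50 ≈ 39424.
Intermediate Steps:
j(u) = u + 3/u
s = -50 (s = -10 - 40 = -50)
A(q, D) = 90 - D - 3/D (A(q, D) = 90 - (D + 3/D) = 90 + (-D - 3/D) = 90 - D - 3/D)
39564 - A(N, s) = 39564 - (90 - 1*(-50) - 3/(-50)) = 39564 - (90 + 50 - 3*(-1/50)) = 39564 - (90 + 50 + 3/50) = 39564 - 1*7003/50 = 39564 - 7003/50 = 1971197/50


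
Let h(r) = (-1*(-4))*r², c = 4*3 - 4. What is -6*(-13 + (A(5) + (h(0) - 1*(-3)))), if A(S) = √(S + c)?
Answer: 60 - 6*√13 ≈ 38.367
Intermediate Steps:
c = 8 (c = 12 - 4 = 8)
h(r) = 4*r²
A(S) = √(8 + S) (A(S) = √(S + 8) = √(8 + S))
-6*(-13 + (A(5) + (h(0) - 1*(-3)))) = -6*(-13 + (√(8 + 5) + (4*0² - 1*(-3)))) = -6*(-13 + (√13 + (4*0 + 3))) = -6*(-13 + (√13 + (0 + 3))) = -6*(-13 + (√13 + 3)) = -6*(-13 + (3 + √13)) = -6*(-10 + √13) = 60 - 6*√13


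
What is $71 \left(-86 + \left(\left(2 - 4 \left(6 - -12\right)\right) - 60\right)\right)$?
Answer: $-15336$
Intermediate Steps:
$71 \left(-86 + \left(\left(2 - 4 \left(6 - -12\right)\right) - 60\right)\right) = 71 \left(-86 + \left(\left(2 - 4 \left(6 + 12\right)\right) - 60\right)\right) = 71 \left(-86 + \left(\left(2 - 72\right) - 60\right)\right) = 71 \left(-86 - 130\right) = 71 \left(-216\right) = -15336$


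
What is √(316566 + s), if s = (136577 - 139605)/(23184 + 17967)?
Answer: √536074259628138/41151 ≈ 562.64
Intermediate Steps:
s = -3028/41151 ≈ -0.073583
√(316566 + s) = √(316566 - 3028/41151) = √(13027004438/41151) = √536074259628138/41151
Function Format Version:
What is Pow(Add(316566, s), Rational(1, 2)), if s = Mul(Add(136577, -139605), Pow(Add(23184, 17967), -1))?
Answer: Mul(Rational(1, 41151), Pow(536074259628138, Rational(1, 2))) ≈ 562.64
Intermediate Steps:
s = Rational(-3028, 41151) (s = Mul(-3028, Pow(41151, -1)) = Mul(-3028, Rational(1, 41151)) = Rational(-3028, 41151) ≈ -0.073583)
Pow(Add(316566, s), Rational(1, 2)) = Pow(Add(316566, Rational(-3028, 41151)), Rational(1, 2)) = Pow(Rational(13027004438, 41151), Rational(1, 2)) = Mul(Rational(1, 41151), Pow(536074259628138, Rational(1, 2)))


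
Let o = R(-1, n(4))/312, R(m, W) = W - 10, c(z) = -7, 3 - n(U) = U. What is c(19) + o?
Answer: -2195/312 ≈ -7.0353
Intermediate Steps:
n(U) = 3 - U
R(m, W) = -10 + W
o = -11/312 (o = (-10 + (3 - 1*4))/312 = (-10 + (3 - 4))*(1/312) = (-10 - 1)*(1/312) = -11*1/312 = -11/312 ≈ -0.035256)
c(19) + o = -7 - 11/312 = -2195/312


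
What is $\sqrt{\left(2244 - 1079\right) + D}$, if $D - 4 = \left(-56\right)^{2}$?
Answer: $\sqrt{4305} \approx 65.613$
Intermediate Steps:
$D = 3140$ ($D = 4 + \left(-56\right)^{2} = 4 + 3136 = 3140$)
$\sqrt{\left(2244 - 1079\right) + D} = \sqrt{\left(2244 - 1079\right) + 3140} = \sqrt{1165 + 3140} = \sqrt{4305}$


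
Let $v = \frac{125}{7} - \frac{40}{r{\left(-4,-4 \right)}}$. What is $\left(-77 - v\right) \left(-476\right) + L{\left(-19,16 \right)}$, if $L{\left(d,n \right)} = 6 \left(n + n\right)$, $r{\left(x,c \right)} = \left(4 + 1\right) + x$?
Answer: $26304$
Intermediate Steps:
$r{\left(x,c \right)} = 5 + x$
$L{\left(d,n \right)} = 12 n$ ($L{\left(d,n \right)} = 6 \cdot 2 n = 12 n$)
$v = - \frac{155}{7}$ ($v = \frac{125}{7} - \frac{40}{5 - 4} = 125 \cdot \frac{1}{7} - \frac{40}{1} = \frac{125}{7} - 40 = - \frac{155}{7} \approx -22.143$)
$\left(-77 - v\right) \left(-476\right) + L{\left(-19,16 \right)} = \left(-77 - - \frac{155}{7}\right) \left(-476\right) + 12 \cdot 16 = \left(-77 + \frac{155}{7}\right) \left(-476\right) + 192 = \left(- \frac{384}{7}\right) \left(-476\right) + 192 = 26112 + 192 = 26304$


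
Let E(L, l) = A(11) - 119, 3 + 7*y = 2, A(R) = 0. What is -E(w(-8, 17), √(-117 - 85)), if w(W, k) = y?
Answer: 119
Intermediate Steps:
y = -⅐ (y = -3/7 + (⅐)*2 = -3/7 + 2/7 = -⅐ ≈ -0.14286)
w(W, k) = -⅐
E(L, l) = -119 (E(L, l) = 0 - 119 = -119)
-E(w(-8, 17), √(-117 - 85)) = -1*(-119) = 119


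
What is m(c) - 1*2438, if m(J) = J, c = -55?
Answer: -2493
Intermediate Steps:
m(c) - 1*2438 = -55 - 1*2438 = -55 - 2438 = -2493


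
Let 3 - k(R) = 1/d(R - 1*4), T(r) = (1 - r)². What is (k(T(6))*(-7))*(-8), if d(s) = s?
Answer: 496/3 ≈ 165.33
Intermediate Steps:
k(R) = 3 - 1/(-4 + R) (k(R) = 3 - 1/(R - 1*4) = 3 - 1/(R - 4) = 3 - 1/(-4 + R))
(k(T(6))*(-7))*(-8) = (((-13 + 3*(-1 + 6)²)/(-4 + (-1 + 6)²))*(-7))*(-8) = (((-13 + 3*5²)/(-4 + 5²))*(-7))*(-8) = (((-13 + 3*25)/(-4 + 25))*(-7))*(-8) = (((-13 + 75)/21)*(-7))*(-8) = (((1/21)*62)*(-7))*(-8) = ((62/21)*(-7))*(-8) = -62/3*(-8) = 496/3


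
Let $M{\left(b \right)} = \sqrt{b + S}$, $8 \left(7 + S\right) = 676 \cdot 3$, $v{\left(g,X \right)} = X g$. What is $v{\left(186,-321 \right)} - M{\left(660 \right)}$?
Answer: $-59706 - \frac{7 \sqrt{74}}{2} \approx -59736.0$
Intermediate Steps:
$S = \frac{493}{2}$ ($S = -7 + \frac{676 \cdot 3}{8} = -7 + \frac{1}{8} \cdot 2028 = -7 + \frac{507}{2} = \frac{493}{2} \approx 246.5$)
$M{\left(b \right)} = \sqrt{\frac{493}{2} + b}$ ($M{\left(b \right)} = \sqrt{b + \frac{493}{2}} = \sqrt{\frac{493}{2} + b}$)
$v{\left(186,-321 \right)} - M{\left(660 \right)} = \left(-321\right) 186 - \frac{\sqrt{986 + 4 \cdot 660}}{2} = -59706 - \frac{\sqrt{986 + 2640}}{2} = -59706 - \frac{\sqrt{3626}}{2} = -59706 - \frac{7 \sqrt{74}}{2}$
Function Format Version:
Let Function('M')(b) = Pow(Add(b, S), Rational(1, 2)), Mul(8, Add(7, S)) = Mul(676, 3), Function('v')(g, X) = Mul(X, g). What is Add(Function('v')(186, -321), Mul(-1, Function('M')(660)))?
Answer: Add(-59706, Mul(Rational(-7, 2), Pow(74, Rational(1, 2)))) ≈ -59736.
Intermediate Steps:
S = Rational(493, 2) (S = Add(-7, Mul(Rational(1, 8), Mul(676, 3))) = Add(-7, Mul(Rational(1, 8), 2028)) = Add(-7, Rational(507, 2)) = Rational(493, 2) ≈ 246.50)
Function('M')(b) = Pow(Add(Rational(493, 2), b), Rational(1, 2)) (Function('M')(b) = Pow(Add(b, Rational(493, 2)), Rational(1, 2)) = Pow(Add(Rational(493, 2), b), Rational(1, 2)))
Add(Function('v')(186, -321), Mul(-1, Function('M')(660))) = Add(Mul(-321, 186), Mul(-1, Mul(Rational(1, 2), Pow(Add(986, Mul(4, 660)), Rational(1, 2))))) = Add(-59706, Mul(-1, Mul(Rational(1, 2), Pow(Add(986, 2640), Rational(1, 2))))) = Add(-59706, Mul(-1, Mul(Rational(1, 2), Pow(3626, Rational(1, 2))))) = Add(-59706, Mul(-1, Mul(Rational(1, 2), Mul(7, Pow(74, Rational(1, 2)))))) = Add(-59706, Mul(-1, Mul(Rational(7, 2), Pow(74, Rational(1, 2))))) = Add(-59706, Mul(Rational(-7, 2), Pow(74, Rational(1, 2))))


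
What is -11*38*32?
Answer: -13376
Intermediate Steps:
-11*38*32 = -418*32 = -13376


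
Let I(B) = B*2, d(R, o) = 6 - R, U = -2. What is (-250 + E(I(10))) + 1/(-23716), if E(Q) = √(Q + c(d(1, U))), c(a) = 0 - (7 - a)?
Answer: -5929001/23716 + 3*√2 ≈ -245.76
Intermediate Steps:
I(B) = 2*B
c(a) = -7 + a (c(a) = 0 + (-7 + a) = -7 + a)
E(Q) = √(-2 + Q) (E(Q) = √(Q + (-7 + (6 - 1*1))) = √(Q + (-7 + (6 - 1))) = √(Q + (-7 + 5)) = √(Q - 2) = √(-2 + Q))
(-250 + E(I(10))) + 1/(-23716) = (-250 + √(-2 + 2*10)) + 1/(-23716) = (-250 + √(-2 + 20)) - 1/23716 = (-250 + √18) - 1/23716 = (-250 + 3*√2) - 1/23716 = -5929001/23716 + 3*√2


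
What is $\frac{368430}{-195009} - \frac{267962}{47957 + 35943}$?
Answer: $- \frac{13861046443}{2726875850} \approx -5.0831$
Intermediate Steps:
$\frac{368430}{-195009} - \frac{267962}{47957 + 35943} = 368430 \left(- \frac{1}{195009}\right) - \frac{267962}{83900} = - \frac{122810}{65003} - \frac{133981}{41950} = - \frac{13861046443}{2726875850}$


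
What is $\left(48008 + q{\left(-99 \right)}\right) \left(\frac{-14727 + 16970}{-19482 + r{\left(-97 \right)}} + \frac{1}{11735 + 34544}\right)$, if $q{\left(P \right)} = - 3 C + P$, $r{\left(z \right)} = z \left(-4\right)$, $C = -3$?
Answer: $- \frac{2486577699177}{441825613} \approx -5628.0$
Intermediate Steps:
$r{\left(z \right)} = - 4 z$
$q{\left(P \right)} = 9 + P$ ($q{\left(P \right)} = \left(-3\right) \left(-3\right) + P = 9 + P$)
$\left(48008 + q{\left(-99 \right)}\right) \left(\frac{-14727 + 16970}{-19482 + r{\left(-97 \right)}} + \frac{1}{11735 + 34544}\right) = \left(48008 + \left(9 - 99\right)\right) \left(\frac{-14727 + 16970}{-19482 - -388} + \frac{1}{11735 + 34544}\right) = \left(48008 - 90\right) \left(\frac{2243}{-19482 + 388} + \frac{1}{46279}\right) = 47918 \left(\frac{2243}{-19094} + \frac{1}{46279}\right) = 47918 \left(2243 \left(- \frac{1}{19094}\right) + \frac{1}{46279}\right) = 47918 \left(- \frac{2243}{19094} + \frac{1}{46279}\right) = 47918 \left(- \frac{103784703}{883651226}\right) = - \frac{2486577699177}{441825613}$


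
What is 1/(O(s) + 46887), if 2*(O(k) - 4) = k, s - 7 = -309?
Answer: 1/46740 ≈ 2.1395e-5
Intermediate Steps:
s = -302 (s = 7 - 309 = -302)
O(k) = 4 + k/2
1/(O(s) + 46887) = 1/((4 + (½)*(-302)) + 46887) = 1/((4 - 151) + 46887) = 1/(-147 + 46887) = 1/46740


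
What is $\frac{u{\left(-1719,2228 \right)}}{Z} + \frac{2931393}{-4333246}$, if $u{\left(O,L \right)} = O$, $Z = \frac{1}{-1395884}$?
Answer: $\frac{10397730354587223}{4333246} \approx 2.3995 \cdot 10^{9}$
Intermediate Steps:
$Z = - \frac{1}{1395884} \approx -7.1639 \cdot 10^{-7}$
$\frac{u{\left(-1719,2228 \right)}}{Z} + \frac{2931393}{-4333246} = - \frac{1719}{- \frac{1}{1395884}} + \frac{2931393}{-4333246} = \left(-1719\right) \left(-1395884\right) + 2931393 \left(- \frac{1}{4333246}\right) = 2399524596 - \frac{2931393}{4333246} = \frac{10397730354587223}{4333246}$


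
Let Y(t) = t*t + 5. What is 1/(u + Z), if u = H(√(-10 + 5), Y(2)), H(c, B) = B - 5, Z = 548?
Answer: 1/552 ≈ 0.0018116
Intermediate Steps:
Y(t) = 5 + t² (Y(t) = t² + 5 = 5 + t²)
H(c, B) = -5 + B
u = 4 (u = -5 + (5 + 2²) = -5 + (5 + 4) = -5 + 9 = 4)
1/(u + Z) = 1/(4 + 548) = 1/552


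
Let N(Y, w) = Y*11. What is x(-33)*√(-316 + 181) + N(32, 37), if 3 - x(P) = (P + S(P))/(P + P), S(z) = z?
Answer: 352 + 6*I*√15 ≈ 352.0 + 23.238*I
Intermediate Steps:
N(Y, w) = 11*Y
x(P) = 2 (x(P) = 3 - (P + P)/(P + P) = 3 - 2*P/(2*P) = 3 - 2*P*1/(2*P) = 3 - 1*1 = 3 - 1 = 2)
x(-33)*√(-316 + 181) + N(32, 37) = 2*√(-316 + 181) + 11*32 = 2*√(-135) + 352 = 2*(3*I*√15) + 352 = 6*I*√15 + 352 = 352 + 6*I*√15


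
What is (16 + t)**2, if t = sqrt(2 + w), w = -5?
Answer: (16 + I*sqrt(3))**2 ≈ 253.0 + 55.426*I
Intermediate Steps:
t = I*sqrt(3) (t = sqrt(2 - 5) = sqrt(-3) = I*sqrt(3) ≈ 1.732*I)
(16 + t)**2 = (16 + I*sqrt(3))**2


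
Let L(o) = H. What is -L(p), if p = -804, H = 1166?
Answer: -1166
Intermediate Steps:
L(o) = 1166
-L(p) = -1*1166 = -1166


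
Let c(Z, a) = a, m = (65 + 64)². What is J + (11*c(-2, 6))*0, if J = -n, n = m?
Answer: -16641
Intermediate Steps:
m = 16641 (m = 129² = 16641)
n = 16641
J = -16641 (J = -1*16641 = -16641)
J + (11*c(-2, 6))*0 = -16641 + (11*6)*0 = -16641 + 66*0 = -16641 + 0 = -16641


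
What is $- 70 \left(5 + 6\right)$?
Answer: $-770$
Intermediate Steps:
$- 70 \left(5 + 6\right) = \left(-70\right) 11 = -770$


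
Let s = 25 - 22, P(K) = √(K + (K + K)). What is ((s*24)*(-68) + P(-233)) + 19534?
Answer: 14638 + I*√699 ≈ 14638.0 + 26.439*I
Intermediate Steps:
P(K) = √3*√K (P(K) = √(K + 2*K) = √(3*K) = √3*√K)
s = 3
((s*24)*(-68) + P(-233)) + 19534 = ((3*24)*(-68) + √3*√(-233)) + 19534 = (72*(-68) + √3*(I*√233)) + 19534 = (-4896 + I*√699) + 19534 = 14638 + I*√699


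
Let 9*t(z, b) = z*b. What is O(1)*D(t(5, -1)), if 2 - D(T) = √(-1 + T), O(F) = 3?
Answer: 6 - I*√14 ≈ 6.0 - 3.7417*I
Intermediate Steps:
t(z, b) = b*z/9 (t(z, b) = (z*b)/9 = (b*z)/9 = b*z/9)
D(T) = 2 - √(-1 + T)
O(1)*D(t(5, -1)) = 3*(2 - √(-1 + (⅑)*(-1)*5)) = 3*(2 - √(-1 - 5/9)) = 3*(2 - √(-14/9)) = 3*(2 - I*√14/3) = 6 - I*√14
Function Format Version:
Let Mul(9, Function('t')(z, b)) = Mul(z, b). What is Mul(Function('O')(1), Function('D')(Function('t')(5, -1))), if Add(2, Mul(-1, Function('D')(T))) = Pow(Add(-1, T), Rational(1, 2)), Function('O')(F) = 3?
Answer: Add(6, Mul(-1, I, Pow(14, Rational(1, 2)))) ≈ Add(6.0000, Mul(-3.7417, I))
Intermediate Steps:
Function('t')(z, b) = Mul(Rational(1, 9), b, z) (Function('t')(z, b) = Mul(Rational(1, 9), Mul(z, b)) = Mul(Rational(1, 9), Mul(b, z)) = Mul(Rational(1, 9), b, z))
Function('D')(T) = Add(2, Mul(-1, Pow(Add(-1, T), Rational(1, 2))))
Mul(Function('O')(1), Function('D')(Function('t')(5, -1))) = Mul(3, Add(2, Mul(-1, Pow(Add(-1, Mul(Rational(1, 9), -1, 5)), Rational(1, 2))))) = Mul(3, Add(2, Mul(-1, Pow(Add(-1, Rational(-5, 9)), Rational(1, 2))))) = Mul(3, Add(2, Mul(-1, Pow(Rational(-14, 9), Rational(1, 2))))) = Mul(3, Add(2, Mul(-1, Mul(Rational(1, 3), I, Pow(14, Rational(1, 2)))))) = Mul(3, Add(2, Mul(Rational(-1, 3), I, Pow(14, Rational(1, 2))))) = Add(6, Mul(-1, I, Pow(14, Rational(1, 2))))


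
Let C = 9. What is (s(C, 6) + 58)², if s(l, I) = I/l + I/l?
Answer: 31684/9 ≈ 3520.4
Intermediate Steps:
s(l, I) = 2*I/l
(s(C, 6) + 58)² = (2*6/9 + 58)² = (2*6*(⅑) + 58)² = (4/3 + 58)² = (178/3)² = 31684/9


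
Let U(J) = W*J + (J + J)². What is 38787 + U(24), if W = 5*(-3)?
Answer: 40731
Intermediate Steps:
W = -15
U(J) = -15*J + 4*J² (U(J) = -15*J + (J + J)² = -15*J + (2*J)² = -15*J + 4*J²)
38787 + U(24) = 38787 + 24*(-15 + 4*24) = 38787 + 24*(-15 + 96) = 38787 + 24*81 = 38787 + 1944 = 40731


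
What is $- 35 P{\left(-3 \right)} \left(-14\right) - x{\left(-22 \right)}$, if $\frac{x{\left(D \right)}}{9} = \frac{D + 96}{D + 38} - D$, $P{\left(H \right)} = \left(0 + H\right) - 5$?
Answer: $- \frac{33277}{8} \approx -4159.6$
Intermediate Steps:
$P{\left(H \right)} = -5 + H$ ($P{\left(H \right)} = H - 5 = -5 + H$)
$x{\left(D \right)} = - 9 D + \frac{9 \left(96 + D\right)}{38 + D}$ ($x{\left(D \right)} = 9 \left(\frac{D + 96}{D + 38} - D\right) = 9 \left(\frac{96 + D}{38 + D} - D\right) = 9 \left(- D + \frac{96 + D}{38 + D}\right) = - 9 D + \frac{9 \left(96 + D\right)}{38 + D}$)
$- 35 P{\left(-3 \right)} \left(-14\right) - x{\left(-22 \right)} = - 35 \left(-5 - 3\right) \left(-14\right) - \frac{9 \left(96 - \left(-22\right)^{2} - -814\right)}{38 - 22} = \left(-35\right) \left(-8\right) \left(-14\right) - \frac{9 \left(96 - 484 + 814\right)}{16} = 280 \left(-14\right) - 9 \cdot \frac{1}{16} \left(96 - 484 + 814\right) = -3920 - 9 \cdot \frac{1}{16} \cdot 426 = -3920 - \frac{1917}{8} = - \frac{33277}{8}$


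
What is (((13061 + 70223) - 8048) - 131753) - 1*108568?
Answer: -165085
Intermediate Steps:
(((13061 + 70223) - 8048) - 131753) - 1*108568 = ((83284 - 8048) - 131753) - 108568 = (75236 - 131753) - 108568 = -56517 - 108568 = -165085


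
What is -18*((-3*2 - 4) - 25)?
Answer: 630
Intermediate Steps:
-18*((-3*2 - 4) - 25) = -18*((-6 - 4) - 25) = -18*(-10 - 25) = -18*(-35) = 630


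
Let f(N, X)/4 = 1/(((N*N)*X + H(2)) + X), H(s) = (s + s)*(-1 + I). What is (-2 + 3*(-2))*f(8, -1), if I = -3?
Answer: 32/81 ≈ 0.39506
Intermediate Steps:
H(s) = -8*s (H(s) = (s + s)*(-1 - 3) = (2*s)*(-4) = -8*s)
f(N, X) = 4/(-16 + X + X*N**2) (f(N, X) = 4/(((N*N)*X - 8*2) + X) = 4/((N**2*X - 16) + X) = 4/((X*N**2 - 16) + X) = 4/((-16 + X*N**2) + X) = 4/(-16 + X + X*N**2))
(-2 + 3*(-2))*f(8, -1) = (-2 + 3*(-2))*(4/(-16 - 1 - 1*8**2)) = (-2 - 6)*(4/(-16 - 1 - 1*64)) = -32/(-16 - 1 - 64) = -32/(-81) = -32*(-1)/81 = -8*(-4/81) = 32/81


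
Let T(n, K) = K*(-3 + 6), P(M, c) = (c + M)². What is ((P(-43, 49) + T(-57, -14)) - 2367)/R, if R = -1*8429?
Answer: 2373/8429 ≈ 0.28153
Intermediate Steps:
P(M, c) = (M + c)²
R = -8429
T(n, K) = 3*K (T(n, K) = K*3 = 3*K)
((P(-43, 49) + T(-57, -14)) - 2367)/R = (((-43 + 49)² + 3*(-14)) - 2367)/(-8429) = ((6² - 42) - 2367)*(-1/8429) = ((36 - 42) - 2367)*(-1/8429) = (-6 - 2367)*(-1/8429) = -2373*(-1/8429) = 2373/8429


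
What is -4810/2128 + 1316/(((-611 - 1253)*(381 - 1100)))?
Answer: -402727407/178248728 ≈ -2.2594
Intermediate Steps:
-4810/2128 + 1316/(((-611 - 1253)*(381 - 1100))) = -4810*1/2128 + 1316/((-1864*(-719))) = -2405/1064 + 1316/1340216 = -2405/1064 + 1316*(1/1340216) = -2405/1064 + 329/335054 = -402727407/178248728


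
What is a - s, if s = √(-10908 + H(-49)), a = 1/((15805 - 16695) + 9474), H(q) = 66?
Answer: 1/8584 - I*√10842 ≈ 0.0001165 - 104.12*I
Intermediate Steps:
a = 1/8584 (a = 1/(-890 + 9474) = 1/8584 ≈ 0.00011650)
s = I*√10842 (s = √(-10908 + 66) = √(-10842) = I*√10842 ≈ 104.12*I)
a - s = 1/8584 - I*√10842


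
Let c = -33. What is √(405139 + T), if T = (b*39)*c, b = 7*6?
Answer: 7*√7165 ≈ 592.52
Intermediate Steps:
b = 42
T = -54054 (T = (42*39)*(-33) = 1638*(-33) = -54054)
√(405139 + T) = √(405139 - 54054) = √351085 = 7*√7165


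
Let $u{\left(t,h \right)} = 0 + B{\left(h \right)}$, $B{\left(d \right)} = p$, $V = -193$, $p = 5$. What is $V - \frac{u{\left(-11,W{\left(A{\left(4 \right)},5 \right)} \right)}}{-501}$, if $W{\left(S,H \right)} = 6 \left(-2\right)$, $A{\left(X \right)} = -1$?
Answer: $- \frac{96688}{501} \approx -192.99$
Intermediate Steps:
$B{\left(d \right)} = 5$
$W{\left(S,H \right)} = -12$
$u{\left(t,h \right)} = 5$ ($u{\left(t,h \right)} = 0 + 5 = 5$)
$V - \frac{u{\left(-11,W{\left(A{\left(4 \right)},5 \right)} \right)}}{-501} = -193 - \frac{5}{-501} = -193 - 5 \left(- \frac{1}{501}\right) = -193 - - \frac{5}{501} = -193 + \frac{5}{501} = - \frac{96688}{501}$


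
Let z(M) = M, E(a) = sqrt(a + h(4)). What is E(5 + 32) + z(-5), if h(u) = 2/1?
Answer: -5 + sqrt(39) ≈ 1.2450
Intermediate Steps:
h(u) = 2 (h(u) = 2*1 = 2)
E(a) = sqrt(2 + a) (E(a) = sqrt(a + 2) = sqrt(2 + a))
E(5 + 32) + z(-5) = sqrt(2 + (5 + 32)) - 5 = sqrt(2 + 37) - 5 = sqrt(39) - 5 = -5 + sqrt(39)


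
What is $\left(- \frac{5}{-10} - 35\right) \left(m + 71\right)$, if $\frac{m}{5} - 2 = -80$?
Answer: $\frac{22011}{2} \approx 11006.0$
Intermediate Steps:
$m = -390$ ($m = 10 + 5 \left(-80\right) = 10 - 400 = -390$)
$\left(- \frac{5}{-10} - 35\right) \left(m + 71\right) = \left(- \frac{5}{-10} - 35\right) \left(-390 + 71\right) = \left(\left(-5\right) \left(- \frac{1}{10}\right) - 35\right) \left(-319\right) = \left(\frac{1}{2} - 35\right) \left(-319\right) = \left(- \frac{69}{2}\right) \left(-319\right) = \frac{22011}{2}$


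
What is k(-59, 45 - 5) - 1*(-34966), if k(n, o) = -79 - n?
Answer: 34946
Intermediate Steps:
k(-59, 45 - 5) - 1*(-34966) = (-79 - 1*(-59)) - 1*(-34966) = (-79 + 59) + 34966 = -20 + 34966 = 34946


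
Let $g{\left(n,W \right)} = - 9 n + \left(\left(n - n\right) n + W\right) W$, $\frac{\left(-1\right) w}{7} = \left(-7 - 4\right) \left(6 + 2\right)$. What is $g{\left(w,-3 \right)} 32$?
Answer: $-177120$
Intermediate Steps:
$w = 616$ ($w = - 7 \left(-7 - 4\right) \left(6 + 2\right) = - 7 \left(\left(-11\right) 8\right) = \left(-7\right) \left(-88\right) = 616$)
$g{\left(n,W \right)} = W^{2} - 9 n$ ($g{\left(n,W \right)} = - 9 n + \left(0 n + W\right) W = - 9 n + \left(0 + W\right) W = - 9 n + W W = - 9 n + W^{2} = W^{2} - 9 n$)
$g{\left(w,-3 \right)} 32 = \left(\left(-3\right)^{2} - 5544\right) 32 = \left(9 - 5544\right) 32 = \left(-5535\right) 32 = -177120$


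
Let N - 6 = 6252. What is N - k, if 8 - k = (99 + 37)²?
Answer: 24746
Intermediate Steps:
k = -18488 (k = 8 - (99 + 37)² = 8 - 1*136² = 8 - 1*18496 = 8 - 18496 = -18488)
N = 6258 (N = 6 + 6252 = 6258)
N - k = 6258 - 1*(-18488) = 6258 + 18488 = 24746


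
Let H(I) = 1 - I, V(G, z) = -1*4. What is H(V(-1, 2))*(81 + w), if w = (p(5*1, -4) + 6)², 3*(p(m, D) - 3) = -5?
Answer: 6065/9 ≈ 673.89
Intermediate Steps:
p(m, D) = 4/3 (p(m, D) = 3 + (⅓)*(-5) = 3 - 5/3 = 4/3)
V(G, z) = -4
w = 484/9 (w = (4/3 + 6)² = (22/3)² = 484/9 ≈ 53.778)
H(V(-1, 2))*(81 + w) = (1 - 1*(-4))*(81 + 484/9) = (1 + 4)*(1213/9) = 5*(1213/9) = 6065/9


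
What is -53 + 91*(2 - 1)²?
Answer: 38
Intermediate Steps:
-53 + 91*(2 - 1)² = -53 + 91*1² = -53 + 91*1 = -53 + 91 = 38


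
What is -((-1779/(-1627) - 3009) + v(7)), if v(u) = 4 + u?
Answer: 4875967/1627 ≈ 2996.9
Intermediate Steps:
-((-1779/(-1627) - 3009) + v(7)) = -((-1779/(-1627) - 3009) + (4 + 7)) = -((-1779*(-1/1627) - 3009) + 11) = -((1779/1627 - 3009) + 11) = -(-4893864/1627 + 11) = -1*(-4875967/1627) = 4875967/1627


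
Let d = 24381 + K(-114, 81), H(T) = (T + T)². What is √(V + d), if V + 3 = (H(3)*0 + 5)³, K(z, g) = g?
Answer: 2*√6146 ≈ 156.79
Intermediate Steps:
H(T) = 4*T² (H(T) = (2*T)² = 4*T²)
d = 24462 (d = 24381 + 81 = 24462)
V = 122 (V = -3 + ((4*3²)*0 + 5)³ = -3 + ((4*9)*0 + 5)³ = -3 + (36*0 + 5)³ = -3 + (0 + 5)³ = -3 + 5³ = -3 + 125 = 122)
√(V + d) = √(122 + 24462) = √24584 = 2*√6146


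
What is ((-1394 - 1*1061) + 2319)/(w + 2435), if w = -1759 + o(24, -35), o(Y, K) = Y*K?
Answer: 34/41 ≈ 0.82927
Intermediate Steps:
o(Y, K) = K*Y
w = -2599 (w = -1759 - 35*24 = -1759 - 840 = -2599)
((-1394 - 1*1061) + 2319)/(w + 2435) = ((-1394 - 1*1061) + 2319)/(-2599 + 2435) = ((-1394 - 1061) + 2319)/(-164) = (-2455 + 2319)*(-1/164) = -136*(-1/164) = 34/41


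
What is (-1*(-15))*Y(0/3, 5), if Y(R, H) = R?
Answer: 0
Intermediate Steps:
(-1*(-15))*Y(0/3, 5) = (-1*(-15))*(0/3) = 15*((1/3)*0) = 15*0 = 0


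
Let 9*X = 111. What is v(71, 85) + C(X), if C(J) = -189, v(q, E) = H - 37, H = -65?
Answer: -291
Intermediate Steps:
v(q, E) = -102 (v(q, E) = -65 - 37 = -102)
X = 37/3 (X = (1/9)*111 = 37/3 ≈ 12.333)
v(71, 85) + C(X) = -102 - 189 = -291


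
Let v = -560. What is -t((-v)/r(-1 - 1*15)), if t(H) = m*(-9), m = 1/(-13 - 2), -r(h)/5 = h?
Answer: -⅗ ≈ -0.60000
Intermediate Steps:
r(h) = -5*h
m = -1/15 (m = 1/(-15) = -1/15 ≈ -0.066667)
t(H) = ⅗ (t(H) = -1/15*(-9) = ⅗)
-t((-v)/r(-1 - 1*15)) = -1*⅗ = -⅗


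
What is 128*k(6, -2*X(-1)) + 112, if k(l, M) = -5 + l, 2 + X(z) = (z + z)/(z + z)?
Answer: 240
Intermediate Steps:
X(z) = -1 (X(z) = -2 + (z + z)/(z + z) = -2 + (2*z)/((2*z)) = -2 + (2*z)*(1/(2*z)) = -2 + 1 = -1)
128*k(6, -2*X(-1)) + 112 = 128*(-5 + 6) + 112 = 128*1 + 112 = 128 + 112 = 240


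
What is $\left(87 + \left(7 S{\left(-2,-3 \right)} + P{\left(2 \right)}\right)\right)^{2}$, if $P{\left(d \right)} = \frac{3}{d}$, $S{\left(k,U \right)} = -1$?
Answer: $\frac{26569}{4} \approx 6642.3$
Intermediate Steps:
$\left(87 + \left(7 S{\left(-2,-3 \right)} + P{\left(2 \right)}\right)\right)^{2} = \left(87 + \left(7 \left(-1\right) + \frac{3}{2}\right)\right)^{2} = \left(87 + \left(-7 + 3 \cdot \frac{1}{2}\right)\right)^{2} = \left(87 + \left(-7 + \frac{3}{2}\right)\right)^{2} = \left(87 - \frac{11}{2}\right)^{2} = \left(\frac{163}{2}\right)^{2} = \frac{26569}{4}$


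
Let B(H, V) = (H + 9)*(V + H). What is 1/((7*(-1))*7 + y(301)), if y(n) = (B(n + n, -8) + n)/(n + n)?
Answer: 602/333737 ≈ 0.0018038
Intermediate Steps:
B(H, V) = (9 + H)*(H + V)
y(n) = (-72 + 3*n + 4*n**2)/(2*n) (y(n) = (((n + n)**2 + 9*(n + n) + 9*(-8) + (n + n)*(-8)) + n)/(n + n) = (((2*n)**2 + 9*(2*n) - 72 + (2*n)*(-8)) + n)/((2*n)) = ((4*n**2 + 18*n - 72 - 16*n) + n)*(1/(2*n)) = ((-72 + 2*n + 4*n**2) + n)*(1/(2*n)) = (-72 + 3*n + 4*n**2)*(1/(2*n)) = (-72 + 3*n + 4*n**2)/(2*n))
1/((7*(-1))*7 + y(301)) = 1/((7*(-1))*7 + (3/2 - 36/301 + 2*301)) = 1/(-7*7 + (3/2 - 36*1/301 + 602)) = 1/(-49 + (3/2 - 36/301 + 602)) = 1/(-49 + 363235/602) = 1/(333737/602) = 602/333737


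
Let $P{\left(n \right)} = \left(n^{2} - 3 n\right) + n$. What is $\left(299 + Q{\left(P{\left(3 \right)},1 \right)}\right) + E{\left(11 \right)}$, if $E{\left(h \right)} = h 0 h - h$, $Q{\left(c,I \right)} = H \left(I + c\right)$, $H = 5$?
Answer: $308$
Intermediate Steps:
$P{\left(n \right)} = n^{2} - 2 n$
$Q{\left(c,I \right)} = 5 I + 5 c$ ($Q{\left(c,I \right)} = 5 \left(I + c\right) = 5 I + 5 c$)
$E{\left(h \right)} = - h$ ($E{\left(h \right)} = 0 h - h = 0 - h = - h$)
$\left(299 + Q{\left(P{\left(3 \right)},1 \right)}\right) + E{\left(11 \right)} = \left(299 + \left(5 \cdot 1 + 5 \cdot 3 \left(-2 + 3\right)\right)\right) - 11 = \left(299 + \left(5 + 5 \cdot 3 \cdot 1\right)\right) - 11 = \left(299 + \left(5 + 5 \cdot 3\right)\right) - 11 = \left(299 + \left(5 + 15\right)\right) - 11 = \left(299 + 20\right) - 11 = 319 - 11 = 308$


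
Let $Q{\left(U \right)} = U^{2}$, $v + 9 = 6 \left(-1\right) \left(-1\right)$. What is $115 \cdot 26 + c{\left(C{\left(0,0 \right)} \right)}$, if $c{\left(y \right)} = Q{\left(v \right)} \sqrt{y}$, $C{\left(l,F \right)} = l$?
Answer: $2990$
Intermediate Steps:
$v = -3$ ($v = -9 + 6 \left(-1\right) \left(-1\right) = -9 - -6 = -9 + 6 = -3$)
$c{\left(y \right)} = 9 \sqrt{y}$ ($c{\left(y \right)} = \left(-3\right)^{2} \sqrt{y} = 9 \sqrt{y}$)
$115 \cdot 26 + c{\left(C{\left(0,0 \right)} \right)} = 115 \cdot 26 + 9 \sqrt{0} = 2990 + 9 \cdot 0 = 2990 + 0 = 2990$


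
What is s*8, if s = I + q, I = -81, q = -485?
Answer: -4528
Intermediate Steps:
s = -566 (s = -81 - 485 = -566)
s*8 = -566*8 = -4528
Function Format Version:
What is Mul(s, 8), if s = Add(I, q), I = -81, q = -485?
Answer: -4528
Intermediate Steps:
s = -566 (s = Add(-81, -485) = -566)
Mul(s, 8) = Mul(-566, 8) = -4528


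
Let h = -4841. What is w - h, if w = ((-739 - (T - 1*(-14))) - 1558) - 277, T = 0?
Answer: 2253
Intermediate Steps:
w = -2588 (w = ((-739 - (0 - 1*(-14))) - 1558) - 277 = ((-739 - (0 + 14)) - 1558) - 277 = ((-739 - 1*14) - 1558) - 277 = ((-739 - 14) - 1558) - 277 = (-753 - 1558) - 277 = -2311 - 277 = -2588)
w - h = -2588 - 1*(-4841) = -2588 + 4841 = 2253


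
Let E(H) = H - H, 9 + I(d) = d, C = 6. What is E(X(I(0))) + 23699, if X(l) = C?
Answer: 23699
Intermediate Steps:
I(d) = -9 + d
X(l) = 6
E(H) = 0
E(X(I(0))) + 23699 = 0 + 23699 = 23699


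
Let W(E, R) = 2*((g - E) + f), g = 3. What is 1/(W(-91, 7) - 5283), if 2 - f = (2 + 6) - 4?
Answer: -1/5099 ≈ -0.00019612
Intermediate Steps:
f = -2 (f = 2 - ((2 + 6) - 4) = 2 - (8 - 4) = 2 - 1*4 = 2 - 4 = -2)
W(E, R) = 2 - 2*E (W(E, R) = 2*((3 - E) - 2) = 2*(1 - E) = 2 - 2*E)
1/(W(-91, 7) - 5283) = 1/((2 - 2*(-91)) - 5283) = 1/((2 + 182) - 5283) = 1/(184 - 5283) = 1/(-5099) = -1/5099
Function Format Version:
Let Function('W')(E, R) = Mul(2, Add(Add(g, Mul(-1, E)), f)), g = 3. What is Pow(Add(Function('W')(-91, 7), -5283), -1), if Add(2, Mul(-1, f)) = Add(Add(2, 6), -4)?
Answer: Rational(-1, 5099) ≈ -0.00019612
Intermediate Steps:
f = -2 (f = Add(2, Mul(-1, Add(Add(2, 6), -4))) = Add(2, Mul(-1, Add(8, -4))) = Add(2, Mul(-1, 4)) = Add(2, -4) = -2)
Function('W')(E, R) = Add(2, Mul(-2, E)) (Function('W')(E, R) = Mul(2, Add(Add(3, Mul(-1, E)), -2)) = Mul(2, Add(1, Mul(-1, E))) = Add(2, Mul(-2, E)))
Pow(Add(Function('W')(-91, 7), -5283), -1) = Pow(Add(Add(2, Mul(-2, -91)), -5283), -1) = Pow(Add(Add(2, 182), -5283), -1) = Pow(Add(184, -5283), -1) = Pow(-5099, -1) = Rational(-1, 5099)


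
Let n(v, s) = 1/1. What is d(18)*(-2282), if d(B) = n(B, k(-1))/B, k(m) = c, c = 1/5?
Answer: -1141/9 ≈ -126.78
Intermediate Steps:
c = ⅕ ≈ 0.20000
k(m) = ⅕
n(v, s) = 1
d(B) = 1/B
d(18)*(-2282) = -2282/18 = (1/18)*(-2282) = -1141/9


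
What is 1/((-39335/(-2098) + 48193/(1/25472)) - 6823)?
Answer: 2098/2575431982089 ≈ 8.1462e-10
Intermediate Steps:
1/((-39335/(-2098) + 48193/(1/25472)) - 6823) = 1/((-39335*(-1/2098) + 48193/(1/25472)) - 6823) = 1/((39335/2098 + 48193*25472) - 6823) = 1/((39335/2098 + 1227572096) - 6823) = 1/(2575446296743/2098 - 6823) = 1/(2575431982089/2098) = 2098/2575431982089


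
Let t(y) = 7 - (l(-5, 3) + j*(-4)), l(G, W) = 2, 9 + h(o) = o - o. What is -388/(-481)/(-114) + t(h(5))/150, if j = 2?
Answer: 36369/456950 ≈ 0.079591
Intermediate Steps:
h(o) = -9 (h(o) = -9 + (o - o) = -9 + 0 = -9)
t(y) = 13 (t(y) = 7 - (2 + 2*(-4)) = 7 - (2 - 8) = 7 - 1*(-6) = 7 + 6 = 13)
-388/(-481)/(-114) + t(h(5))/150 = -388/(-481)/(-114) + 13/150 = -388*(-1/481)*(-1/114) + 13*(1/150) = (388/481)*(-1/114) + 13/150 = -194/27417 + 13/150 = 36369/456950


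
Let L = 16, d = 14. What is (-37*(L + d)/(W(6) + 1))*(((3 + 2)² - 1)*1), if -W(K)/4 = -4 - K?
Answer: -26640/41 ≈ -649.76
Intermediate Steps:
W(K) = 16 + 4*K (W(K) = -4*(-4 - K) = 16 + 4*K)
(-37*(L + d)/(W(6) + 1))*(((3 + 2)² - 1)*1) = (-37*(16 + 14)/((16 + 4*6) + 1))*(((3 + 2)² - 1)*1) = (-1110/((16 + 24) + 1))*((5² - 1)*1) = (-1110/(40 + 1))*((25 - 1)*1) = (-1110/41)*(24*1) = -1110/41*24 = -26640/41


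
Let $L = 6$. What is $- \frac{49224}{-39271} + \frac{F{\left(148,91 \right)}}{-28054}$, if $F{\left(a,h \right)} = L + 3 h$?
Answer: $\frac{1369973487}{1101708634} \approx 1.2435$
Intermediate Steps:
$F{\left(a,h \right)} = 6 + 3 h$
$- \frac{49224}{-39271} + \frac{F{\left(148,91 \right)}}{-28054} = - \frac{49224}{-39271} + \frac{6 + 3 \cdot 91}{-28054} = \left(-49224\right) \left(- \frac{1}{39271}\right) + \left(6 + 273\right) \left(- \frac{1}{28054}\right) = \frac{49224}{39271} + 279 \left(- \frac{1}{28054}\right) = \frac{49224}{39271} - \frac{279}{28054} = \frac{1369973487}{1101708634}$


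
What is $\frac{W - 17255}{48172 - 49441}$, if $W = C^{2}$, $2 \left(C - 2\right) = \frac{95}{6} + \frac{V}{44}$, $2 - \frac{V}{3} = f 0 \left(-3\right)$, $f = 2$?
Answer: $\frac{74728499}{5527764} \approx 13.519$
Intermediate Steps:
$V = 6$ ($V = 6 - 3 \cdot 2 \cdot 0 \left(-3\right) = 6 - 3 \cdot 0 \left(-3\right) = 6 - 0 = 6 + 0 = 6$)
$C = \frac{659}{66}$ ($C = 2 + \frac{\frac{95}{6} + \frac{6}{44}}{2} = 2 + \frac{95 \cdot \frac{1}{6} + 6 \cdot \frac{1}{44}}{2} = 2 + \frac{\frac{95}{6} + \frac{3}{22}}{2} = 2 + \frac{1}{2} \cdot \frac{527}{33} = 2 + \frac{527}{66} = \frac{659}{66} \approx 9.9848$)
$W = \frac{434281}{4356}$ ($W = \left(\frac{659}{66}\right)^{2} = \frac{434281}{4356} \approx 99.697$)
$\frac{W - 17255}{48172 - 49441} = \frac{\frac{434281}{4356} - 17255}{48172 - 49441} = - \frac{74728499}{4356 \left(-1269\right)} = \left(- \frac{74728499}{4356}\right) \left(- \frac{1}{1269}\right) = \frac{74728499}{5527764}$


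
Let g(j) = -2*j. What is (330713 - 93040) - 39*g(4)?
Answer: 237985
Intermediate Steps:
(330713 - 93040) - 39*g(4) = (330713 - 93040) - (-78)*4 = 237673 - 39*(-8) = 237673 + 312 = 237985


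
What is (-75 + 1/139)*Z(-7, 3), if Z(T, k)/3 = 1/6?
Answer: -5212/139 ≈ -37.496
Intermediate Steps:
Z(T, k) = ½ (Z(T, k) = 3/6 = 3*(⅙) = ½)
(-75 + 1/139)*Z(-7, 3) = (-75 + 1/139)*(½) = -10424/139*½ = -5212/139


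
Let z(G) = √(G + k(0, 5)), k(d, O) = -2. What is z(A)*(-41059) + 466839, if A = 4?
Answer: 466839 - 41059*√2 ≈ 4.0877e+5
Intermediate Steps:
z(G) = √(-2 + G) (z(G) = √(G - 2) = √(-2 + G))
z(A)*(-41059) + 466839 = √(-2 + 4)*(-41059) + 466839 = √2*(-41059) + 466839 = -41059*√2 + 466839 = 466839 - 41059*√2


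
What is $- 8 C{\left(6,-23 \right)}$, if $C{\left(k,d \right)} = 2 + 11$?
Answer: $-104$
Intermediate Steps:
$C{\left(k,d \right)} = 13$
$- 8 C{\left(6,-23 \right)} = \left(-8\right) 13 = -104$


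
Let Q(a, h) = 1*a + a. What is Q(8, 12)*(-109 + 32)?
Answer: -1232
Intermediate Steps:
Q(a, h) = 2*a (Q(a, h) = a + a = 2*a)
Q(8, 12)*(-109 + 32) = (2*8)*(-109 + 32) = 16*(-77) = -1232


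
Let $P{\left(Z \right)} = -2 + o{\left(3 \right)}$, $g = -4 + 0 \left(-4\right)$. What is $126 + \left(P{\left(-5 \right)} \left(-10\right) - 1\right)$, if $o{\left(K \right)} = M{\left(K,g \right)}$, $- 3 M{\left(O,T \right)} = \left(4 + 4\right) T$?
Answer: $\frac{115}{3} \approx 38.333$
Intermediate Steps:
$g = -4$ ($g = -4 + 0 = -4$)
$M{\left(O,T \right)} = - \frac{8 T}{3}$ ($M{\left(O,T \right)} = - \frac{\left(4 + 4\right) T}{3} = - \frac{8 T}{3}$)
$o{\left(K \right)} = \frac{32}{3}$ ($o{\left(K \right)} = \left(- \frac{8}{3}\right) \left(-4\right) = \frac{32}{3}$)
$P{\left(Z \right)} = \frac{26}{3}$ ($P{\left(Z \right)} = -2 + \frac{32}{3} = \frac{26}{3}$)
$126 + \left(P{\left(-5 \right)} \left(-10\right) - 1\right) = 126 + \left(\frac{26}{3} \left(-10\right) - 1\right) = 126 - \frac{263}{3} = \frac{115}{3}$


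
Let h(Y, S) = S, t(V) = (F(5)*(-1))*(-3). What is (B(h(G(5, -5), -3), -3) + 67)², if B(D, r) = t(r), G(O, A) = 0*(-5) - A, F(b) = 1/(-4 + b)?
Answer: 4900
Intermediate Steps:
t(V) = 3 (t(V) = (-1/(-4 + 5))*(-3) = (-1/1)*(-3) = (1*(-1))*(-3) = -1*(-3) = 3)
G(O, A) = -A (G(O, A) = 0 - A = -A)
B(D, r) = 3
(B(h(G(5, -5), -3), -3) + 67)² = (3 + 67)² = 70² = 4900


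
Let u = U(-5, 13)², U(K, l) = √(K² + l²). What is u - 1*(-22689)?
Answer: 22883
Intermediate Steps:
u = 194 (u = (√((-5)² + 13²))² = (√(25 + 169))² = (√194)² = 194)
u - 1*(-22689) = 194 - 1*(-22689) = 194 + 22689 = 22883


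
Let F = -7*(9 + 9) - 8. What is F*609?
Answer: -81606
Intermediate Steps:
F = -134 (F = -7*18 - 8 = -126 - 8 = -134)
F*609 = -134*609 = -81606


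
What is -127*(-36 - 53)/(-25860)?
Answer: -11303/25860 ≈ -0.43708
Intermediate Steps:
-127*(-36 - 53)/(-25860) = -127*(-89)*(-1/25860) = 11303*(-1/25860) = -11303/25860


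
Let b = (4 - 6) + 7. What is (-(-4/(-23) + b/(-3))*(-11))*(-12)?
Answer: 4532/23 ≈ 197.04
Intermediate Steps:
b = 5 (b = -2 + 7 = 5)
(-(-4/(-23) + b/(-3))*(-11))*(-12) = (-(-4/(-23) + 5/(-3))*(-11))*(-12) = (-(-4*(-1/23) + 5*(-⅓))*(-11))*(-12) = (-(4/23 - 5/3)*(-11))*(-12) = (-1*(-103/69)*(-11))*(-12) = ((103/69)*(-11))*(-12) = -1133/69*(-12) = 4532/23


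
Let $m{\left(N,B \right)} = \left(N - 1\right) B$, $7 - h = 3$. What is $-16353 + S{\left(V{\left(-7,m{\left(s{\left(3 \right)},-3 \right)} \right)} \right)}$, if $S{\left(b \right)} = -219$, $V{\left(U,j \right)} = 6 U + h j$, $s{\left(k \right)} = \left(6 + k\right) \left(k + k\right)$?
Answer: $-16572$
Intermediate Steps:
$s{\left(k \right)} = 2 k \left(6 + k\right)$ ($s{\left(k \right)} = \left(6 + k\right) 2 k = 2 k \left(6 + k\right)$)
$h = 4$ ($h = 7 - 3 = 4$)
$m{\left(N,B \right)} = B \left(-1 + N\right)$ ($m{\left(N,B \right)} = \left(-1 + N\right) B = B \left(-1 + N\right)$)
$V{\left(U,j \right)} = 4 j + 6 U$ ($V{\left(U,j \right)} = 6 U + 4 j = 4 j + 6 U$)
$-16353 + S{\left(V{\left(-7,m{\left(s{\left(3 \right)},-3 \right)} \right)} \right)} = -16353 - 219 = -16572$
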